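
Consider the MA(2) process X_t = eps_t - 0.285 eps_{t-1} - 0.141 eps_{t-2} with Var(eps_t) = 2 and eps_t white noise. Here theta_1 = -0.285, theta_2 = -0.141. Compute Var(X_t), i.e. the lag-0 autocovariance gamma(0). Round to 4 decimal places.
\gamma(0) = 2.2022

For an MA(q) process X_t = eps_t + sum_i theta_i eps_{t-i} with
Var(eps_t) = sigma^2, the variance is
  gamma(0) = sigma^2 * (1 + sum_i theta_i^2).
  sum_i theta_i^2 = (-0.285)^2 + (-0.141)^2 = 0.081225 + 0.019881 = 0.101106.
  gamma(0) = 2 * (1 + 0.101106) = 2 * 1.101106 = 2.202212, which rounds to 2.2022.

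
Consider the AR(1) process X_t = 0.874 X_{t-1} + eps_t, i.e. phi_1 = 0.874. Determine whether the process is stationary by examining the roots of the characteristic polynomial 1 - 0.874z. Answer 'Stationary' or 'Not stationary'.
\text{Stationary}

The AR(p) characteristic polynomial is P(z) = 1 - 0.874z.
Stationarity requires all roots to lie outside the unit circle, i.e. |z| > 1 for every root.
This is linear in z: 1 + (-0.874) z = 0  =>  z = -1/(-0.874) = 1.144165,  |z| = 1.144165.
Moduli of all roots: 1.1442.
All moduli strictly greater than 1? Yes.
Verdict: Stationary.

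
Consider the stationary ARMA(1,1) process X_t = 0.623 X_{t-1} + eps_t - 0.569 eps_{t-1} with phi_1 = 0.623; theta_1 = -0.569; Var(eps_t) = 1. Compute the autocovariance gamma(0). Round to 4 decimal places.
\gamma(0) = 1.0048

Multiply the model equation by X_{t-k} and take expectations. With theta_0 = psi_0 = 1 and psi_j the MA(infinity) weights, this gives
  gamma(k) - sum_i phi_i gamma(k-i) = c_k,
  c_k = sigma^2 * sum_{j=k..q} theta_j psi_{j-k}   (c_k = 0 for k > q),
using gamma(-m) = gamma(m).
psi-weights needed (psi_j = theta_j + sum_i phi_i psi_{j-i}):
  psi_1 = theta_1 + phi_1 = -0.569 + (0.623) = 0.054
Right-hand sides:
  c_0 = sigma^2 (1 + theta_1 psi_1) = 1 * (1 + (-0.569)(0.054)) = 1 * 0.969274 = 0.969274
  c_1 = sigma^2 theta_1 = 1 * (-0.569) = -0.569
  c_2 = 0
Equations for k = 0 and k = 1 (AR order 1):
  gamma(0) = phi_1 gamma(1) + c_0
  gamma(1) = phi_1 gamma(0) + c_1
Substituting the second into the first: gamma(0) (1 - phi_1^2) = c_0 + phi_1 c_1, so
  gamma(0) = (c_0 + phi_1 c_1) / (1 - phi_1^2) = (0.969274 + (0.623)(-0.569)) / (1 - (0.623)^2) = 0.614787 / 0.611871 = 1.004766.
Therefore gamma(0) = 1.0048 (to 4 decimal places).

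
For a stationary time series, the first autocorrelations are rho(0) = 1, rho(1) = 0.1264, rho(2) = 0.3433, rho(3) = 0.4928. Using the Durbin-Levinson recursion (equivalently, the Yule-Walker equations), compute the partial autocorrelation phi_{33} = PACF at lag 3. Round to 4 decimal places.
\phi_{33} = 0.4820

The PACF at lag k is phi_{kk}, the last component of the solution
to the Yule-Walker system G_k phi = r_k where
  (G_k)_{ij} = rho(|i - j|), (r_k)_i = rho(i), i,j = 1..k.
Equivalently, Durbin-Levinson gives phi_{kk} iteratively:
  phi_{11} = rho(1)
  phi_{kk} = [rho(k) - sum_{j=1..k-1} phi_{k-1,j} rho(k-j)]
            / [1 - sum_{j=1..k-1} phi_{k-1,j} rho(j)],
  phi_{k,j} = phi_{k-1,j} - phi_{kk} phi_{k-1,k-j},  j = 1..k-1.
Step k = 1:
  phi_11 = rho(1) = 0.1264.
Step k = 2:
  phi_22 = [rho(2) - phi_11 rho(1)] / [1 - phi_11 rho(1)] = [0.3433 - (0.1264)(0.1264)] / [1 - (0.1264)(0.1264)]
         = 0.32732304 / 0.98402304 = 0.332638.
  Update: phi_21 = phi_11 - phi_22 phi_11 = 0.1264 - (0.332638)(0.1264) = 0.084355.
Step k = 3:
  phi_33 = [rho(3) - phi_21 rho(2) - phi_22 rho(1)] / [1 - phi_21 rho(1) - phi_22 rho(2)]
    numerator   = 0.4928 - (0.084355)(0.3433) - (0.332638)(0.1264) = 0.42179567
    denominator = 1 - (0.084355)(0.1264) - (0.332638)(0.3433) = 0.8751431
  phi_33 = 0.42179567 / 0.8751431 = 0.482.
Therefore phi_{33} = 0.4820.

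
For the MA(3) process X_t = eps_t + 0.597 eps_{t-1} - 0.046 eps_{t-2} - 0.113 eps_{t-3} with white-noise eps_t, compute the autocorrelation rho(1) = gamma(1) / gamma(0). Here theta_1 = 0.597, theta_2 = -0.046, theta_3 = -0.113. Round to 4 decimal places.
\rho(1) = 0.4191

For an MA(q) process with theta_0 = 1, the autocovariance is
  gamma(k) = sigma^2 * sum_{i=0..q-k} theta_i * theta_{i+k},
and rho(k) = gamma(k) / gamma(0). Sigma^2 cancels.
  numerator   = (1)*(0.597) + (0.597)*(-0.046) + (-0.046)*(-0.113) = 0.574736.
  denominator = (1)^2 + (0.597)^2 + (-0.046)^2 + (-0.113)^2 = 1.371294.
  rho(1) = 0.574736 / 1.371294 = 0.4191.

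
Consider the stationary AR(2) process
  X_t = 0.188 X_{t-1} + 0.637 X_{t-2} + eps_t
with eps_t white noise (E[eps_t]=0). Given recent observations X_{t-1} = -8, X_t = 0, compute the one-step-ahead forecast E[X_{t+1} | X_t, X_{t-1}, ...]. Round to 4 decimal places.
E[X_{t+1} \mid \mathcal F_t] = -5.0960

For an AR(p) model X_t = c + sum_i phi_i X_{t-i} + eps_t, the
one-step-ahead conditional mean is
  E[X_{t+1} | X_t, ...] = c + sum_i phi_i X_{t+1-i}.
Substitute known values:
  E[X_{t+1} | ...] = (0.188) * (0) + (0.637) * (-8)
                   = -5.0960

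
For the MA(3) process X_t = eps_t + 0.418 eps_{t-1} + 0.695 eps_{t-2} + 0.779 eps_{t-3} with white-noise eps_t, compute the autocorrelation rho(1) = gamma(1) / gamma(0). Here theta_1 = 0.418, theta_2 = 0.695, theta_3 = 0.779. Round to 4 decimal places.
\rho(1) = 0.5519

For an MA(q) process with theta_0 = 1, the autocovariance is
  gamma(k) = sigma^2 * sum_{i=0..q-k} theta_i * theta_{i+k},
and rho(k) = gamma(k) / gamma(0). Sigma^2 cancels.
  numerator   = (1)*(0.418) + (0.418)*(0.695) + (0.695)*(0.779) = 1.249915.
  denominator = (1)^2 + (0.418)^2 + (0.695)^2 + (0.779)^2 = 2.26459.
  rho(1) = 1.249915 / 2.26459 = 0.5519.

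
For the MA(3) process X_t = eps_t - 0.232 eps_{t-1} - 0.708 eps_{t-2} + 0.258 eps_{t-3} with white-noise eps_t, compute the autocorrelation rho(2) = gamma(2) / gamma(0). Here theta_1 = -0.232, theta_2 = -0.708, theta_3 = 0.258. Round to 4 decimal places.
\rho(2) = -0.4735

For an MA(q) process with theta_0 = 1, the autocovariance is
  gamma(k) = sigma^2 * sum_{i=0..q-k} theta_i * theta_{i+k},
and rho(k) = gamma(k) / gamma(0). Sigma^2 cancels.
  numerator   = (1)*(-0.708) + (-0.232)*(0.258) = -0.767856.
  denominator = (1)^2 + (-0.232)^2 + (-0.708)^2 + (0.258)^2 = 1.621652.
  rho(2) = -0.767856 / 1.621652 = -0.4735.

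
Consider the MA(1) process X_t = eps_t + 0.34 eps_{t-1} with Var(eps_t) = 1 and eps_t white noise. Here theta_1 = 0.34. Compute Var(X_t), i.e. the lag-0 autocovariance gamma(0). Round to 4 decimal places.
\gamma(0) = 1.1156

For an MA(q) process X_t = eps_t + sum_i theta_i eps_{t-i} with
Var(eps_t) = sigma^2, the variance is
  gamma(0) = sigma^2 * (1 + sum_i theta_i^2).
  sum_i theta_i^2 = (0.34)^2 = 0.1156.
  gamma(0) = 1 * (1 + 0.1156) = 1 * 1.1156 = 1.1156.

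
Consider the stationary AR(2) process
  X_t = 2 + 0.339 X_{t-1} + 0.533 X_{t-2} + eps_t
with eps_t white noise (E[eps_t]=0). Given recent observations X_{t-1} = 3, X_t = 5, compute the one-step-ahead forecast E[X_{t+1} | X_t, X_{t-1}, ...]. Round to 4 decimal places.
E[X_{t+1} \mid \mathcal F_t] = 5.2940

For an AR(p) model X_t = c + sum_i phi_i X_{t-i} + eps_t, the
one-step-ahead conditional mean is
  E[X_{t+1} | X_t, ...] = c + sum_i phi_i X_{t+1-i}.
Substitute known values:
  E[X_{t+1} | ...] = 2 + (0.339) * (5) + (0.533) * (3)
                   = 5.2940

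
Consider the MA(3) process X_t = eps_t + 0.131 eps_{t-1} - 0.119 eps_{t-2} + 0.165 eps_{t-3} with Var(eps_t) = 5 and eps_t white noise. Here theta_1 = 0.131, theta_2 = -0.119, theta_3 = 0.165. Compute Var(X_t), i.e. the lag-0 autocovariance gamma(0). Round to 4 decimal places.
\gamma(0) = 5.2927

For an MA(q) process X_t = eps_t + sum_i theta_i eps_{t-i} with
Var(eps_t) = sigma^2, the variance is
  gamma(0) = sigma^2 * (1 + sum_i theta_i^2).
  sum_i theta_i^2 = (0.131)^2 + (-0.119)^2 + (0.165)^2 = 0.017161 + 0.014161 + 0.027225 = 0.058547.
  gamma(0) = 5 * (1 + 0.058547) = 5 * 1.058547 = 5.292735, which rounds to 5.2927.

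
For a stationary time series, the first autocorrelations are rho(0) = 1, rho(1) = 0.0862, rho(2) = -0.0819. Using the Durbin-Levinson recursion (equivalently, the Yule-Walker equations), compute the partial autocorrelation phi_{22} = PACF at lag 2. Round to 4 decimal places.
\phi_{22} = -0.0900

The PACF at lag k is phi_{kk}, the last component of the solution
to the Yule-Walker system G_k phi = r_k where
  (G_k)_{ij} = rho(|i - j|), (r_k)_i = rho(i), i,j = 1..k.
Equivalently, Durbin-Levinson gives phi_{kk} iteratively:
  phi_{11} = rho(1)
  phi_{kk} = [rho(k) - sum_{j=1..k-1} phi_{k-1,j} rho(k-j)]
            / [1 - sum_{j=1..k-1} phi_{k-1,j} rho(j)],
  phi_{k,j} = phi_{k-1,j} - phi_{kk} phi_{k-1,k-j},  j = 1..k-1.
Step k = 1:
  phi_11 = rho(1) = 0.0862.
Step k = 2:
  phi_22 = [rho(2) - phi_11 rho(1)] / [1 - phi_11 rho(1)] = [-0.0819 - (0.0862)(0.0862)] / [1 - (0.0862)(0.0862)]
         = -0.08933044 / 0.99256956 = -0.09.
Therefore phi_{22} = -0.0900.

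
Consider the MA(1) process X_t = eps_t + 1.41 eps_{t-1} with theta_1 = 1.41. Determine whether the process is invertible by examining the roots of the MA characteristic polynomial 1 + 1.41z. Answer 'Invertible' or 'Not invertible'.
\text{Not invertible}

The MA(q) characteristic polynomial is P(z) = 1 + 1.41z.
Invertibility requires all roots to lie outside the unit circle, i.e. |z| > 1 for every root.
This is linear in z: 1 + (1.41) z = 0  =>  z = -1/(1.41) = -0.70922,  |z| = 0.70922.
Moduli of all roots: 0.7092.
All moduli strictly greater than 1? No.
Verdict: Not invertible.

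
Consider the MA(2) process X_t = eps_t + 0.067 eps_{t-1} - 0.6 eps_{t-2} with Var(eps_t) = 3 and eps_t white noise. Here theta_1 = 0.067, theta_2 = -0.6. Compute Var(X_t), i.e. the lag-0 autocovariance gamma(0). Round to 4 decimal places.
\gamma(0) = 4.0935

For an MA(q) process X_t = eps_t + sum_i theta_i eps_{t-i} with
Var(eps_t) = sigma^2, the variance is
  gamma(0) = sigma^2 * (1 + sum_i theta_i^2).
  sum_i theta_i^2 = (0.067)^2 + (-0.6)^2 = 0.004489 + 0.36 = 0.364489.
  gamma(0) = 3 * (1 + 0.364489) = 3 * 1.364489 = 4.093467, which rounds to 4.0935.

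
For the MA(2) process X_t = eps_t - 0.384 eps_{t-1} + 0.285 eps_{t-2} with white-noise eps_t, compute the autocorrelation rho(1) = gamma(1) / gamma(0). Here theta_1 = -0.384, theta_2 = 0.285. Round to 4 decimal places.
\rho(1) = -0.4016

For an MA(q) process with theta_0 = 1, the autocovariance is
  gamma(k) = sigma^2 * sum_{i=0..q-k} theta_i * theta_{i+k},
and rho(k) = gamma(k) / gamma(0). Sigma^2 cancels.
  numerator   = (1)*(-0.384) + (-0.384)*(0.285) = -0.49344.
  denominator = (1)^2 + (-0.384)^2 + (0.285)^2 = 1.228681.
  rho(1) = -0.49344 / 1.228681 = -0.4016.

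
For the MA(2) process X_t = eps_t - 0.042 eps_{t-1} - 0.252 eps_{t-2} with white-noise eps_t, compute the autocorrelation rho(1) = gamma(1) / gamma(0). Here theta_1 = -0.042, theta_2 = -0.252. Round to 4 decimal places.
\rho(1) = -0.0295

For an MA(q) process with theta_0 = 1, the autocovariance is
  gamma(k) = sigma^2 * sum_{i=0..q-k} theta_i * theta_{i+k},
and rho(k) = gamma(k) / gamma(0). Sigma^2 cancels.
  numerator   = (1)*(-0.042) + (-0.042)*(-0.252) = -0.031416.
  denominator = (1)^2 + (-0.042)^2 + (-0.252)^2 = 1.065268.
  rho(1) = -0.031416 / 1.065268 = -0.0295.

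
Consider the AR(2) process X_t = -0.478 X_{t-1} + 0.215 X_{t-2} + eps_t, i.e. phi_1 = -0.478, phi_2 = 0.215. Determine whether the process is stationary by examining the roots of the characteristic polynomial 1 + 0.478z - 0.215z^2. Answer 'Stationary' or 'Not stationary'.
\text{Stationary}

The AR(p) characteristic polynomial is P(z) = 1 + 0.478z - 0.215z^2.
Stationarity requires all roots to lie outside the unit circle, i.e. |z| > 1 for every root.
Set 1 + (0.478) z + (-0.215) z^2 = 0, i.e. a z^2 + b z + c = 0 with a = -0.215, b = 0.478, c = 1.
Discriminant D = b^2 - 4ac = (0.478)^2 - 4*(-0.215)*1 = 0.228484 - (-0.86) = 1.088484.
D >= 0, so the roots are real: z = (-b +/- sqrt(D)) / (2a) = (-0.478 +/- 1.043304) / (-0.43).
  z_1 = (-0.478 + 1.043304) / (-0.43) = -1.3147,   |z_1| = 1.3147.
  z_2 = (-0.478 - 1.043304) / (-0.43) = 3.5379,   |z_2| = 3.5379.
Moduli of all roots: 1.3147, 3.5379.
All moduli strictly greater than 1? Yes.
Verdict: Stationary.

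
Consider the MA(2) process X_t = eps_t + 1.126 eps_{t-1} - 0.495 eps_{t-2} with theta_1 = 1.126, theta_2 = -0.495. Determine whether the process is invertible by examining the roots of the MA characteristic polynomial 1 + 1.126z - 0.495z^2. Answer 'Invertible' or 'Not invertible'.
\text{Not invertible}

The MA(q) characteristic polynomial is P(z) = 1 + 1.126z - 0.495z^2.
Invertibility requires all roots to lie outside the unit circle, i.e. |z| > 1 for every root.
Set 1 + (1.126) z + (-0.495) z^2 = 0, i.e. a z^2 + b z + c = 0 with a = -0.495, b = 1.126, c = 1.
Discriminant D = b^2 - 4ac = (1.126)^2 - 4*(-0.495)*1 = 1.267876 - (-1.98) = 3.247876.
D >= 0, so the roots are real: z = (-b +/- sqrt(D)) / (2a) = (-1.126 +/- 1.802186) / (-0.99).
  z_1 = (-1.126 + 1.802186) / (-0.99) = -0.683,   |z_1| = 0.683.
  z_2 = (-1.126 - 1.802186) / (-0.99) = 2.9578,   |z_2| = 2.9578.
Moduli of all roots: 0.6830, 2.9578.
All moduli strictly greater than 1? No.
Verdict: Not invertible.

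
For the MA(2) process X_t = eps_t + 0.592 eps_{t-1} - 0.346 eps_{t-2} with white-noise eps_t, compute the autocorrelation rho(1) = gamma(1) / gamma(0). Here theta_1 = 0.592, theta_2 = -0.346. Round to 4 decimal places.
\rho(1) = 0.2633

For an MA(q) process with theta_0 = 1, the autocovariance is
  gamma(k) = sigma^2 * sum_{i=0..q-k} theta_i * theta_{i+k},
and rho(k) = gamma(k) / gamma(0). Sigma^2 cancels.
  numerator   = (1)*(0.592) + (0.592)*(-0.346) = 0.387168.
  denominator = (1)^2 + (0.592)^2 + (-0.346)^2 = 1.47018.
  rho(1) = 0.387168 / 1.47018 = 0.2633.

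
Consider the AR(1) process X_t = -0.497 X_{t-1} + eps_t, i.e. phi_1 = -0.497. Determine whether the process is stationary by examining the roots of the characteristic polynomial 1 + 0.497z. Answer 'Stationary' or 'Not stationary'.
\text{Stationary}

The AR(p) characteristic polynomial is P(z) = 1 + 0.497z.
Stationarity requires all roots to lie outside the unit circle, i.e. |z| > 1 for every root.
This is linear in z: 1 + (0.497) z = 0  =>  z = -1/(0.497) = -2.012072,  |z| = 2.012072.
Moduli of all roots: 2.0121.
All moduli strictly greater than 1? Yes.
Verdict: Stationary.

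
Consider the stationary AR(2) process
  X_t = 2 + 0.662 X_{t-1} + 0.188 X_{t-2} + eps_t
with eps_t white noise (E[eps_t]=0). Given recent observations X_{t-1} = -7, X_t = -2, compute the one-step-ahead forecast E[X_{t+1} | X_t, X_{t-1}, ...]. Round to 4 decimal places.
E[X_{t+1} \mid \mathcal F_t] = -0.6400

For an AR(p) model X_t = c + sum_i phi_i X_{t-i} + eps_t, the
one-step-ahead conditional mean is
  E[X_{t+1} | X_t, ...] = c + sum_i phi_i X_{t+1-i}.
Substitute known values:
  E[X_{t+1} | ...] = 2 + (0.662) * (-2) + (0.188) * (-7)
                   = -0.6400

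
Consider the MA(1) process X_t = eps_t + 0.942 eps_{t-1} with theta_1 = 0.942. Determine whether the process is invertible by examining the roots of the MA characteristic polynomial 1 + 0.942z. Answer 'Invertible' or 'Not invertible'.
\text{Invertible}

The MA(q) characteristic polynomial is P(z) = 1 + 0.942z.
Invertibility requires all roots to lie outside the unit circle, i.e. |z| > 1 for every root.
This is linear in z: 1 + (0.942) z = 0  =>  z = -1/(0.942) = -1.061571,  |z| = 1.061571.
Moduli of all roots: 1.0616.
All moduli strictly greater than 1? Yes.
Verdict: Invertible.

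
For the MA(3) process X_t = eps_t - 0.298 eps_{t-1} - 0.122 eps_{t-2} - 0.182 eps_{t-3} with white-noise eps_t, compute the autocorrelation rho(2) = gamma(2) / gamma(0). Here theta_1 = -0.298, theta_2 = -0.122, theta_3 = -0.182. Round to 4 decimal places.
\rho(2) = -0.0596

For an MA(q) process with theta_0 = 1, the autocovariance is
  gamma(k) = sigma^2 * sum_{i=0..q-k} theta_i * theta_{i+k},
and rho(k) = gamma(k) / gamma(0). Sigma^2 cancels.
  numerator   = (1)*(-0.122) + (-0.298)*(-0.182) = -0.067764.
  denominator = (1)^2 + (-0.298)^2 + (-0.122)^2 + (-0.182)^2 = 1.136812.
  rho(2) = -0.067764 / 1.136812 = -0.0596.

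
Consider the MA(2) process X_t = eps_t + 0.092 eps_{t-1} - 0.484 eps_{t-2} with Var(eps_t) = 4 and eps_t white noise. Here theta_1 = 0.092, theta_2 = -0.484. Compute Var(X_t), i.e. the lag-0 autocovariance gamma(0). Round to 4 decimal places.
\gamma(0) = 4.9709

For an MA(q) process X_t = eps_t + sum_i theta_i eps_{t-i} with
Var(eps_t) = sigma^2, the variance is
  gamma(0) = sigma^2 * (1 + sum_i theta_i^2).
  sum_i theta_i^2 = (0.092)^2 + (-0.484)^2 = 0.008464 + 0.234256 = 0.24272.
  gamma(0) = 4 * (1 + 0.24272) = 4 * 1.24272 = 4.97088, which rounds to 4.9709.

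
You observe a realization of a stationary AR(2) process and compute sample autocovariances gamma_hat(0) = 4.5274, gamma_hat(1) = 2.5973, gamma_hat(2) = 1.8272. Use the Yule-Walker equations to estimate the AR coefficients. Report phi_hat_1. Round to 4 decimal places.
\hat\phi_{1} = 0.5100

The Yule-Walker equations for an AR(p) process read, in matrix form,
  Gamma_p phi = r_p,   with   (Gamma_p)_{ij} = gamma(|i - j|),
                       (r_p)_i = gamma(i),   i,j = 1..p.
Substitute the sample gammas (Toeplitz matrix and right-hand side of size 2):
  Gamma_p = [[4.5274, 2.5973], [2.5973, 4.5274]]
  r_p     = [2.5973, 1.8272]
Written out:
  4.5274 phi_1 + 2.5973 phi_2 = 2.5973
  2.5973 phi_1 + 4.5274 phi_2 = 1.8272
Solve by Cramer's rule:
  det = gamma(0)^2 - gamma(1)^2 = (4.5274)^2 - (2.5973)^2 = 20.49735076 - 6.74596729 = 13.75138347
  phi_hat_1 = [gamma(1) gamma(0) - gamma(1) gamma(2)] / det = [(2.5973)(4.5274) - (2.5973)(1.8272)] / 13.75138347 = 7.01322946 / 13.75138347 = 0.51
  phi_hat_2 = [gamma(0) gamma(2) - gamma(1)^2] / det = [(4.5274)(1.8272) - (2.5973)^2] / 13.75138347 = 1.52649799 / 13.75138347 = 0.111
So phi_hat = [0.5100, 0.1110].
Therefore phi_hat_1 = 0.5100.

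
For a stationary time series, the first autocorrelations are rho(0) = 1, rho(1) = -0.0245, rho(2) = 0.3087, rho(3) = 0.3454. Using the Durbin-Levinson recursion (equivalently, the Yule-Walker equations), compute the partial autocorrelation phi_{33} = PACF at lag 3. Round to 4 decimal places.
\phi_{33} = 0.3960

The PACF at lag k is phi_{kk}, the last component of the solution
to the Yule-Walker system G_k phi = r_k where
  (G_k)_{ij} = rho(|i - j|), (r_k)_i = rho(i), i,j = 1..k.
Equivalently, Durbin-Levinson gives phi_{kk} iteratively:
  phi_{11} = rho(1)
  phi_{kk} = [rho(k) - sum_{j=1..k-1} phi_{k-1,j} rho(k-j)]
            / [1 - sum_{j=1..k-1} phi_{k-1,j} rho(j)],
  phi_{k,j} = phi_{k-1,j} - phi_{kk} phi_{k-1,k-j},  j = 1..k-1.
Step k = 1:
  phi_11 = rho(1) = -0.0245.
Step k = 2:
  phi_22 = [rho(2) - phi_11 rho(1)] / [1 - phi_11 rho(1)] = [0.3087 - (-0.0245)(-0.0245)] / [1 - (-0.0245)(-0.0245)]
         = 0.30809975 / 0.99939975 = 0.308285.
  Update: phi_21 = phi_11 - phi_22 phi_11 = -0.0245 - (0.308285)(-0.0245) = -0.016947.
Step k = 3:
  phi_33 = [rho(3) - phi_21 rho(2) - phi_22 rho(1)] / [1 - phi_21 rho(1) - phi_22 rho(2)]
    numerator   = 0.3454 - (-0.016947)(0.3087) - (0.308285)(-0.0245) = 0.35818452
    denominator = 1 - (-0.016947)(-0.0245) - (0.308285)(0.3087) = 0.90441728
  phi_33 = 0.35818452 / 0.90441728 = 0.396.
Therefore phi_{33} = 0.3960.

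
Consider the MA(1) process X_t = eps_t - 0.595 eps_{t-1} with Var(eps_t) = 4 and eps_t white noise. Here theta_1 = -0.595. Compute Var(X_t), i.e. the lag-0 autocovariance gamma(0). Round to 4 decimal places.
\gamma(0) = 5.4161

For an MA(q) process X_t = eps_t + sum_i theta_i eps_{t-i} with
Var(eps_t) = sigma^2, the variance is
  gamma(0) = sigma^2 * (1 + sum_i theta_i^2).
  sum_i theta_i^2 = (-0.595)^2 = 0.354025.
  gamma(0) = 4 * (1 + 0.354025) = 4 * 1.354025 = 5.4161.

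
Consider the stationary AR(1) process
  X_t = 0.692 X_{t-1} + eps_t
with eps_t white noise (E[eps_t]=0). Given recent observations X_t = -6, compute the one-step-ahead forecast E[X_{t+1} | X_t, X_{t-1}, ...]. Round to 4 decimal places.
E[X_{t+1} \mid \mathcal F_t] = -4.1520

For an AR(p) model X_t = c + sum_i phi_i X_{t-i} + eps_t, the
one-step-ahead conditional mean is
  E[X_{t+1} | X_t, ...] = c + sum_i phi_i X_{t+1-i}.
Substitute known values:
  E[X_{t+1} | ...] = (0.692) * (-6)
                   = -4.1520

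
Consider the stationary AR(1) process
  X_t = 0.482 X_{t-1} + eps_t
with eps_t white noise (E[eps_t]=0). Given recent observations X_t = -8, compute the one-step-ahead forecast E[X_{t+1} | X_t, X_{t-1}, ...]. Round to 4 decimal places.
E[X_{t+1} \mid \mathcal F_t] = -3.8560

For an AR(p) model X_t = c + sum_i phi_i X_{t-i} + eps_t, the
one-step-ahead conditional mean is
  E[X_{t+1} | X_t, ...] = c + sum_i phi_i X_{t+1-i}.
Substitute known values:
  E[X_{t+1} | ...] = (0.482) * (-8)
                   = -3.8560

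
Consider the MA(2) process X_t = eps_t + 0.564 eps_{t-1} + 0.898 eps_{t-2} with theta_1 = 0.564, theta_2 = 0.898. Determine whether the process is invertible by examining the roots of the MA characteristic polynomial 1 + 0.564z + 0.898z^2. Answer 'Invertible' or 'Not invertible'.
\text{Invertible}

The MA(q) characteristic polynomial is P(z) = 1 + 0.564z + 0.898z^2.
Invertibility requires all roots to lie outside the unit circle, i.e. |z| > 1 for every root.
Set 1 + (0.564) z + (0.898) z^2 = 0, i.e. a z^2 + b z + c = 0 with a = 0.898, b = 0.564, c = 1.
Discriminant D = b^2 - 4ac = (0.564)^2 - 4*(0.898)*1 = 0.318096 - (3.592) = -3.273904.
D < 0, so the roots are the complex-conjugate pair z = (-b +/- i sqrt(-D)) / (2a) = -0.314 +/- 1.0075i.
For a conjugate pair |z|^2 = z * conj(z) = (product of roots) = c/a = 1/(0.898) = 1.113586, so |z| = sqrt(1.113586) = 1.0553 for both roots.
Moduli of all roots: 1.0553, 1.0553.
All moduli strictly greater than 1? Yes.
Verdict: Invertible.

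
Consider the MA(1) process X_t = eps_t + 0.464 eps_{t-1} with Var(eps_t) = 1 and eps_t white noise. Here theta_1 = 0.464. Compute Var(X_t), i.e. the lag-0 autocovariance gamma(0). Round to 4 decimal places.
\gamma(0) = 1.2153

For an MA(q) process X_t = eps_t + sum_i theta_i eps_{t-i} with
Var(eps_t) = sigma^2, the variance is
  gamma(0) = sigma^2 * (1 + sum_i theta_i^2).
  sum_i theta_i^2 = (0.464)^2 = 0.215296.
  gamma(0) = 1 * (1 + 0.215296) = 1 * 1.215296 = 1.215296, which rounds to 1.2153.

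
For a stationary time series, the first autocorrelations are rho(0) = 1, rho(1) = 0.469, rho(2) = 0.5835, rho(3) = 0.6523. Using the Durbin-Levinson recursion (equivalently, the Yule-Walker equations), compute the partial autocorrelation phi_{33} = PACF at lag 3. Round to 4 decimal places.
\phi_{33} = 0.4710

The PACF at lag k is phi_{kk}, the last component of the solution
to the Yule-Walker system G_k phi = r_k where
  (G_k)_{ij} = rho(|i - j|), (r_k)_i = rho(i), i,j = 1..k.
Equivalently, Durbin-Levinson gives phi_{kk} iteratively:
  phi_{11} = rho(1)
  phi_{kk} = [rho(k) - sum_{j=1..k-1} phi_{k-1,j} rho(k-j)]
            / [1 - sum_{j=1..k-1} phi_{k-1,j} rho(j)],
  phi_{k,j} = phi_{k-1,j} - phi_{kk} phi_{k-1,k-j},  j = 1..k-1.
Step k = 1:
  phi_11 = rho(1) = 0.469.
Step k = 2:
  phi_22 = [rho(2) - phi_11 rho(1)] / [1 - phi_11 rho(1)] = [0.5835 - (0.469)(0.469)] / [1 - (0.469)(0.469)]
         = 0.363539 / 0.780039 = 0.466052.
  Update: phi_21 = phi_11 - phi_22 phi_11 = 0.469 - (0.466052)(0.469) = 0.250421.
Step k = 3:
  phi_33 = [rho(3) - phi_21 rho(2) - phi_22 rho(1)] / [1 - phi_21 rho(1) - phi_22 rho(2)]
    numerator   = 0.6523 - (0.250421)(0.5835) - (0.466052)(0.469) = 0.28760054
    denominator = 1 - (0.250421)(0.469) - (0.466052)(0.5835) = 0.6106108
  phi_33 = 0.28760054 / 0.6106108 = 0.471.
Therefore phi_{33} = 0.4710.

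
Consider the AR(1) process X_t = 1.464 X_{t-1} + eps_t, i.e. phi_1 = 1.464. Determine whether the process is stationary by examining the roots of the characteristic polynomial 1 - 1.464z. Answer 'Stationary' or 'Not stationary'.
\text{Not stationary}

The AR(p) characteristic polynomial is P(z) = 1 - 1.464z.
Stationarity requires all roots to lie outside the unit circle, i.e. |z| > 1 for every root.
This is linear in z: 1 + (-1.464) z = 0  =>  z = -1/(-1.464) = 0.68306,  |z| = 0.68306.
Moduli of all roots: 0.6831.
All moduli strictly greater than 1? No.
Verdict: Not stationary.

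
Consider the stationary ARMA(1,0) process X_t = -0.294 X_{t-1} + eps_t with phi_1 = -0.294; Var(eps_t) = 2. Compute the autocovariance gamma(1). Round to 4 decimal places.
\gamma(1) = -0.6436

Multiply the model equation by X_{t-k} and take expectations. With theta_0 = psi_0 = 1 and psi_j the MA(infinity) weights, this gives
  gamma(k) - sum_i phi_i gamma(k-i) = c_k,
  c_k = sigma^2 * sum_{j=k..q} theta_j psi_{j-k}   (c_k = 0 for k > q),
using gamma(-m) = gamma(m).
Pure AR (q = 0): c_0 = sigma^2 = 2, c_k = 0 for k >= 1.
Equations for k = 0 and k = 1 (AR order 1):
  gamma(0) = phi_1 gamma(1) + c_0
  gamma(1) = phi_1 gamma(0) + c_1
Substituting the second into the first: gamma(0) (1 - phi_1^2) = c_0 + phi_1 c_1, so
  gamma(0) = c_0 / (1 - phi_1^2) = 2 / (1 - (-0.294)^2) = 2 / 0.913564 = 2.189228.
  gamma(1) = phi_1 gamma(0) = (-0.294)(2.189228) = -0.643633.
Therefore gamma(1) = -0.6436 (to 4 decimal places).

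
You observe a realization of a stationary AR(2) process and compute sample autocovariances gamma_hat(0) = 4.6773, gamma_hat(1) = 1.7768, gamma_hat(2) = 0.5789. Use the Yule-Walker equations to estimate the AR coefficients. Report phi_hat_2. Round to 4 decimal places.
\hat\phi_{2} = -0.0240

The Yule-Walker equations for an AR(p) process read, in matrix form,
  Gamma_p phi = r_p,   with   (Gamma_p)_{ij} = gamma(|i - j|),
                       (r_p)_i = gamma(i),   i,j = 1..p.
Substitute the sample gammas (Toeplitz matrix and right-hand side of size 2):
  Gamma_p = [[4.6773, 1.7768], [1.7768, 4.6773]]
  r_p     = [1.7768, 0.5789]
Written out:
  4.6773 phi_1 + 1.7768 phi_2 = 1.7768
  1.7768 phi_1 + 4.6773 phi_2 = 0.5789
Solve by Cramer's rule:
  det = gamma(0)^2 - gamma(1)^2 = (4.6773)^2 - (1.7768)^2 = 21.87713529 - 3.15701824 = 18.72011705
  phi_hat_1 = [gamma(1) gamma(0) - gamma(1) gamma(2)] / det = [(1.7768)(4.6773) - (1.7768)(0.5789)] / 18.72011705 = 7.28203712 / 18.72011705 = 0.389
  phi_hat_2 = [gamma(0) gamma(2) - gamma(1)^2] / det = [(4.6773)(0.5789) - (1.7768)^2] / 18.72011705 = -0.44932927 / 18.72011705 = -0.024
So phi_hat = [0.3890, -0.0240].
Therefore phi_hat_2 = -0.0240.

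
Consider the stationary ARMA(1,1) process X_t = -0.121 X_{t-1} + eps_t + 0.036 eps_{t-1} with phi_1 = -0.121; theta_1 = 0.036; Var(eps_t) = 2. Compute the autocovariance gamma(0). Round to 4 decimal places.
\gamma(0) = 2.0147

Multiply the model equation by X_{t-k} and take expectations. With theta_0 = psi_0 = 1 and psi_j the MA(infinity) weights, this gives
  gamma(k) - sum_i phi_i gamma(k-i) = c_k,
  c_k = sigma^2 * sum_{j=k..q} theta_j psi_{j-k}   (c_k = 0 for k > q),
using gamma(-m) = gamma(m).
psi-weights needed (psi_j = theta_j + sum_i phi_i psi_{j-i}):
  psi_1 = theta_1 + phi_1 = 0.036 + (-0.121) = -0.085
Right-hand sides:
  c_0 = sigma^2 (1 + theta_1 psi_1) = 2 * (1 + (0.036)(-0.085)) = 2 * 0.99694 = 1.99388
  c_1 = sigma^2 theta_1 = 2 * (0.036) = 0.072
  c_2 = 0
Equations for k = 0 and k = 1 (AR order 1):
  gamma(0) = phi_1 gamma(1) + c_0
  gamma(1) = phi_1 gamma(0) + c_1
Substituting the second into the first: gamma(0) (1 - phi_1^2) = c_0 + phi_1 c_1, so
  gamma(0) = (c_0 + phi_1 c_1) / (1 - phi_1^2) = (1.99388 + (-0.121)(0.072)) / (1 - (-0.121)^2) = 1.985168 / 0.985359 = 2.014665.
Therefore gamma(0) = 2.0147 (to 4 decimal places).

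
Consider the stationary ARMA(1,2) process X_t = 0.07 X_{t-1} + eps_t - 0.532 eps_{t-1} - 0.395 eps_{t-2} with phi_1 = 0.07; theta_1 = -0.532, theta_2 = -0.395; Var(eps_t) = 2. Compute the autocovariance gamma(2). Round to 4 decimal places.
\gamma(2) = -0.8252

Multiply the model equation by X_{t-k} and take expectations. With theta_0 = psi_0 = 1 and psi_j the MA(infinity) weights, this gives
  gamma(k) - sum_i phi_i gamma(k-i) = c_k,
  c_k = sigma^2 * sum_{j=k..q} theta_j psi_{j-k}   (c_k = 0 for k > q),
using gamma(-m) = gamma(m).
psi-weights needed (psi_j = theta_j + sum_i phi_i psi_{j-i}):
  psi_1 = theta_1 + phi_1 = -0.532 + (0.07) = -0.462
  psi_2 = theta_2 + phi_1 psi_1 = -0.395 + (0.07)(-0.462) = -0.42734
Right-hand sides:
  c_0 = sigma^2 (1 + theta_1 psi_1 + theta_2 psi_2) = 2 * (1 + (-0.532)(-0.462) + (-0.395)(-0.42734)) = 2 * 1.414583 = 2.829167
  c_1 = sigma^2 (theta_1 + theta_2 psi_1) = 2 * (-0.532 + (-0.395)(-0.462)) = -0.69902
  c_2 = sigma^2 theta_2 = 2 * (-0.395) = -0.79
Equations for k = 0 and k = 1 (AR order 1):
  gamma(0) = phi_1 gamma(1) + c_0
  gamma(1) = phi_1 gamma(0) + c_1
Substituting the second into the first: gamma(0) (1 - phi_1^2) = c_0 + phi_1 c_1, so
  gamma(0) = (c_0 + phi_1 c_1) / (1 - phi_1^2) = (2.829167 + (0.07)(-0.69902)) / (1 - (0.07)^2) = 2.780235 / 0.9951 = 2.793925.
  gamma(1) = phi_1 gamma(0) + c_1 = (0.07)(2.793925) + (-0.69902) = -0.503445.
For k = 2: gamma(2) = phi_1 gamma(1) + c_2
  = (0.07)(-0.503445) + (-0.79) = -0.825241.
Therefore gamma(2) = -0.8252 (to 4 decimal places).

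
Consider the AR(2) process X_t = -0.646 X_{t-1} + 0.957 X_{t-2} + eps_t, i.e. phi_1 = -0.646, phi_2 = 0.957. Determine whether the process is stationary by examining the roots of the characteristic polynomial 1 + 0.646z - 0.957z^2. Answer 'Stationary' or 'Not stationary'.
\text{Not stationary}

The AR(p) characteristic polynomial is P(z) = 1 + 0.646z - 0.957z^2.
Stationarity requires all roots to lie outside the unit circle, i.e. |z| > 1 for every root.
Set 1 + (0.646) z + (-0.957) z^2 = 0, i.e. a z^2 + b z + c = 0 with a = -0.957, b = 0.646, c = 1.
Discriminant D = b^2 - 4ac = (0.646)^2 - 4*(-0.957)*1 = 0.417316 - (-3.828) = 4.245316.
D >= 0, so the roots are real: z = (-b +/- sqrt(D)) / (2a) = (-0.646 +/- 2.060416) / (-1.914).
  z_1 = (-0.646 + 2.060416) / (-1.914) = -0.739,   |z_1| = 0.739.
  z_2 = (-0.646 - 2.060416) / (-1.914) = 1.414,   |z_2| = 1.414.
Moduli of all roots: 0.7390, 1.4140.
All moduli strictly greater than 1? No.
Verdict: Not stationary.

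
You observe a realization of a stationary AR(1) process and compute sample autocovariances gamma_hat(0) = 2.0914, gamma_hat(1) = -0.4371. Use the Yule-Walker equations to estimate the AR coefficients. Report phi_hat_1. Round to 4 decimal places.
\hat\phi_{1} = -0.2090

The Yule-Walker equations for an AR(p) process read, in matrix form,
  Gamma_p phi = r_p,   with   (Gamma_p)_{ij} = gamma(|i - j|),
                       (r_p)_i = gamma(i),   i,j = 1..p.
Substitute the sample gammas (Toeplitz matrix and right-hand side of size 1):
  Gamma_p = [[2.0914]]
  r_p     = [-0.4371]
With p = 1 this is the single equation gamma(0) phi_1 = gamma(1):
  phi_hat_1 = gamma(1) / gamma(0) = -0.4371 / 2.0914 = -0.2090.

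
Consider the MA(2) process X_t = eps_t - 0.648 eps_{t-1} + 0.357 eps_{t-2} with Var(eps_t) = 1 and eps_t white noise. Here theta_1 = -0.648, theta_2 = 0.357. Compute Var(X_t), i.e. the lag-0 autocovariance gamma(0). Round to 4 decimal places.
\gamma(0) = 1.5474

For an MA(q) process X_t = eps_t + sum_i theta_i eps_{t-i} with
Var(eps_t) = sigma^2, the variance is
  gamma(0) = sigma^2 * (1 + sum_i theta_i^2).
  sum_i theta_i^2 = (-0.648)^2 + (0.357)^2 = 0.419904 + 0.127449 = 0.547353.
  gamma(0) = 1 * (1 + 0.547353) = 1 * 1.547353 = 1.547353, which rounds to 1.5474.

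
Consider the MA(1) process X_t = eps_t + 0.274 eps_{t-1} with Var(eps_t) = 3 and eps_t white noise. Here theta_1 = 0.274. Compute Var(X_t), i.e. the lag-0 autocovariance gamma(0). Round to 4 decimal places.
\gamma(0) = 3.2252

For an MA(q) process X_t = eps_t + sum_i theta_i eps_{t-i} with
Var(eps_t) = sigma^2, the variance is
  gamma(0) = sigma^2 * (1 + sum_i theta_i^2).
  sum_i theta_i^2 = (0.274)^2 = 0.075076.
  gamma(0) = 3 * (1 + 0.075076) = 3 * 1.075076 = 3.225228, which rounds to 3.2252.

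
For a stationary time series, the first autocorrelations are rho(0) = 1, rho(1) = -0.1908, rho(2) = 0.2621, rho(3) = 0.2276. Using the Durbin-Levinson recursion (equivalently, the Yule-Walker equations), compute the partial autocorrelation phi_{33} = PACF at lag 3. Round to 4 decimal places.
\phi_{33} = 0.3410

The PACF at lag k is phi_{kk}, the last component of the solution
to the Yule-Walker system G_k phi = r_k where
  (G_k)_{ij} = rho(|i - j|), (r_k)_i = rho(i), i,j = 1..k.
Equivalently, Durbin-Levinson gives phi_{kk} iteratively:
  phi_{11} = rho(1)
  phi_{kk} = [rho(k) - sum_{j=1..k-1} phi_{k-1,j} rho(k-j)]
            / [1 - sum_{j=1..k-1} phi_{k-1,j} rho(j)],
  phi_{k,j} = phi_{k-1,j} - phi_{kk} phi_{k-1,k-j},  j = 1..k-1.
Step k = 1:
  phi_11 = rho(1) = -0.1908.
Step k = 2:
  phi_22 = [rho(2) - phi_11 rho(1)] / [1 - phi_11 rho(1)] = [0.2621 - (-0.1908)(-0.1908)] / [1 - (-0.1908)(-0.1908)]
         = 0.22569536 / 0.96359536 = 0.234222.
  Update: phi_21 = phi_11 - phi_22 phi_11 = -0.1908 - (0.234222)(-0.1908) = -0.14611.
Step k = 3:
  phi_33 = [rho(3) - phi_21 rho(2) - phi_22 rho(1)] / [1 - phi_21 rho(1) - phi_22 rho(2)]
    numerator   = 0.2276 - (-0.14611)(0.2621) - (0.234222)(-0.1908) = 0.31058512
    denominator = 1 - (-0.14611)(-0.1908) - (0.234222)(0.2621) = 0.91073251
  phi_33 = 0.31058512 / 0.91073251 = 0.341.
Therefore phi_{33} = 0.3410.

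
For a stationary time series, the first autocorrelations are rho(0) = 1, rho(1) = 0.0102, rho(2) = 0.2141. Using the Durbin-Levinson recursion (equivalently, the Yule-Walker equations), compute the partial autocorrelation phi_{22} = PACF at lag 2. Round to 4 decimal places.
\phi_{22} = 0.2140

The PACF at lag k is phi_{kk}, the last component of the solution
to the Yule-Walker system G_k phi = r_k where
  (G_k)_{ij} = rho(|i - j|), (r_k)_i = rho(i), i,j = 1..k.
Equivalently, Durbin-Levinson gives phi_{kk} iteratively:
  phi_{11} = rho(1)
  phi_{kk} = [rho(k) - sum_{j=1..k-1} phi_{k-1,j} rho(k-j)]
            / [1 - sum_{j=1..k-1} phi_{k-1,j} rho(j)],
  phi_{k,j} = phi_{k-1,j} - phi_{kk} phi_{k-1,k-j},  j = 1..k-1.
Step k = 1:
  phi_11 = rho(1) = 0.0102.
Step k = 2:
  phi_22 = [rho(2) - phi_11 rho(1)] / [1 - phi_11 rho(1)] = [0.2141 - (0.0102)(0.0102)] / [1 - (0.0102)(0.0102)]
         = 0.21399596 / 0.99989596 = 0.214.
Therefore phi_{22} = 0.2140.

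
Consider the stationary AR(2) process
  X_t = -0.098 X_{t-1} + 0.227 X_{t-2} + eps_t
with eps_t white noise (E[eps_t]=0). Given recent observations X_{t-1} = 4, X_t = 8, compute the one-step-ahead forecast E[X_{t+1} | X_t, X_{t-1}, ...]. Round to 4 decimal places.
E[X_{t+1} \mid \mathcal F_t] = 0.1240

For an AR(p) model X_t = c + sum_i phi_i X_{t-i} + eps_t, the
one-step-ahead conditional mean is
  E[X_{t+1} | X_t, ...] = c + sum_i phi_i X_{t+1-i}.
Substitute known values:
  E[X_{t+1} | ...] = (-0.098) * (8) + (0.227) * (4)
                   = 0.1240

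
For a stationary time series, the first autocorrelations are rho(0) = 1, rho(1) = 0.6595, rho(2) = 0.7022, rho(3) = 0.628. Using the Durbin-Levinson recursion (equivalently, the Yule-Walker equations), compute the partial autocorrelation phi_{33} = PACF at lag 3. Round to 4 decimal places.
\phi_{33} = 0.1642

The PACF at lag k is phi_{kk}, the last component of the solution
to the Yule-Walker system G_k phi = r_k where
  (G_k)_{ij} = rho(|i - j|), (r_k)_i = rho(i), i,j = 1..k.
Equivalently, Durbin-Levinson gives phi_{kk} iteratively:
  phi_{11} = rho(1)
  phi_{kk} = [rho(k) - sum_{j=1..k-1} phi_{k-1,j} rho(k-j)]
            / [1 - sum_{j=1..k-1} phi_{k-1,j} rho(j)],
  phi_{k,j} = phi_{k-1,j} - phi_{kk} phi_{k-1,k-j},  j = 1..k-1.
Step k = 1:
  phi_11 = rho(1) = 0.6595.
Step k = 2:
  phi_22 = [rho(2) - phi_11 rho(1)] / [1 - phi_11 rho(1)] = [0.7022 - (0.6595)(0.6595)] / [1 - (0.6595)(0.6595)]
         = 0.26725975 / 0.56505975 = 0.472976.
  Update: phi_21 = phi_11 - phi_22 phi_11 = 0.6595 - (0.472976)(0.6595) = 0.347572.
Step k = 3:
  phi_33 = [rho(3) - phi_21 rho(2) - phi_22 rho(1)] / [1 - phi_21 rho(1) - phi_22 rho(2)]
    numerator   = 0.628 - (0.347572)(0.7022) - (0.472976)(0.6595) = 0.07200702
    denominator = 1 - (0.347572)(0.6595) - (0.472976)(0.7022) = 0.43865228
  phi_33 = 0.07200702 / 0.43865228 = 0.1642.
Therefore phi_{33} = 0.1642.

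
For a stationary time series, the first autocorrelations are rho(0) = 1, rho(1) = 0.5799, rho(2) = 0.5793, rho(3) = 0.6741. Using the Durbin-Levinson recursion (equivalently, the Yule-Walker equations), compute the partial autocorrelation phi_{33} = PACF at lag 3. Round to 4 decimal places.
\phi_{33} = 0.4330

The PACF at lag k is phi_{kk}, the last component of the solution
to the Yule-Walker system G_k phi = r_k where
  (G_k)_{ij} = rho(|i - j|), (r_k)_i = rho(i), i,j = 1..k.
Equivalently, Durbin-Levinson gives phi_{kk} iteratively:
  phi_{11} = rho(1)
  phi_{kk} = [rho(k) - sum_{j=1..k-1} phi_{k-1,j} rho(k-j)]
            / [1 - sum_{j=1..k-1} phi_{k-1,j} rho(j)],
  phi_{k,j} = phi_{k-1,j} - phi_{kk} phi_{k-1,k-j},  j = 1..k-1.
Step k = 1:
  phi_11 = rho(1) = 0.5799.
Step k = 2:
  phi_22 = [rho(2) - phi_11 rho(1)] / [1 - phi_11 rho(1)] = [0.5793 - (0.5799)(0.5799)] / [1 - (0.5799)(0.5799)]
         = 0.24301599 / 0.66371599 = 0.366145.
  Update: phi_21 = phi_11 - phi_22 phi_11 = 0.5799 - (0.366145)(0.5799) = 0.367573.
Step k = 3:
  phi_33 = [rho(3) - phi_21 rho(2) - phi_22 rho(1)] / [1 - phi_21 rho(1) - phi_22 rho(2)]
    numerator   = 0.6741 - (0.367573)(0.5793) - (0.366145)(0.5799) = 0.24883787
    denominator = 1 - (0.367573)(0.5799) - (0.366145)(0.5793) = 0.57473701
  phi_33 = 0.24883787 / 0.57473701 = 0.433.
Therefore phi_{33} = 0.4330.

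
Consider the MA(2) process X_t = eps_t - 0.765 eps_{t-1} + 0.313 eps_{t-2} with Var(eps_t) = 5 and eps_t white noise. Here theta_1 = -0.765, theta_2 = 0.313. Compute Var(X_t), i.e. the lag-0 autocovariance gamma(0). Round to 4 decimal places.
\gamma(0) = 8.4160

For an MA(q) process X_t = eps_t + sum_i theta_i eps_{t-i} with
Var(eps_t) = sigma^2, the variance is
  gamma(0) = sigma^2 * (1 + sum_i theta_i^2).
  sum_i theta_i^2 = (-0.765)^2 + (0.313)^2 = 0.585225 + 0.097969 = 0.683194.
  gamma(0) = 5 * (1 + 0.683194) = 5 * 1.683194 = 8.41597, which rounds to 8.4160.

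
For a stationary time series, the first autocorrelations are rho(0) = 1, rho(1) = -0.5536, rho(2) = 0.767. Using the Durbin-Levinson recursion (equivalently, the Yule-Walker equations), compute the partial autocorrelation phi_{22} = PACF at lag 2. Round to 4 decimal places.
\phi_{22} = 0.6640

The PACF at lag k is phi_{kk}, the last component of the solution
to the Yule-Walker system G_k phi = r_k where
  (G_k)_{ij} = rho(|i - j|), (r_k)_i = rho(i), i,j = 1..k.
Equivalently, Durbin-Levinson gives phi_{kk} iteratively:
  phi_{11} = rho(1)
  phi_{kk} = [rho(k) - sum_{j=1..k-1} phi_{k-1,j} rho(k-j)]
            / [1 - sum_{j=1..k-1} phi_{k-1,j} rho(j)],
  phi_{k,j} = phi_{k-1,j} - phi_{kk} phi_{k-1,k-j},  j = 1..k-1.
Step k = 1:
  phi_11 = rho(1) = -0.5536.
Step k = 2:
  phi_22 = [rho(2) - phi_11 rho(1)] / [1 - phi_11 rho(1)] = [0.767 - (-0.5536)(-0.5536)] / [1 - (-0.5536)(-0.5536)]
         = 0.46052704 / 0.69352704 = 0.664.
Therefore phi_{22} = 0.6640.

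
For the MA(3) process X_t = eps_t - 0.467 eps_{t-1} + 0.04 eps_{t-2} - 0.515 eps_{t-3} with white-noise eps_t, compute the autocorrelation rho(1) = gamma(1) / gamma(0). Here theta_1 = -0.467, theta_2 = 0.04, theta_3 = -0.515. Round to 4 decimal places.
\rho(1) = -0.3409

For an MA(q) process with theta_0 = 1, the autocovariance is
  gamma(k) = sigma^2 * sum_{i=0..q-k} theta_i * theta_{i+k},
and rho(k) = gamma(k) / gamma(0). Sigma^2 cancels.
  numerator   = (1)*(-0.467) + (-0.467)*(0.04) + (0.04)*(-0.515) = -0.50628.
  denominator = (1)^2 + (-0.467)^2 + (0.04)^2 + (-0.515)^2 = 1.484914.
  rho(1) = -0.50628 / 1.484914 = -0.3409.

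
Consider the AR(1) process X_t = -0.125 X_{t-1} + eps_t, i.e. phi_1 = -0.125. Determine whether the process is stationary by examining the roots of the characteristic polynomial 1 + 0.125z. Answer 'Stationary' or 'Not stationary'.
\text{Stationary}

The AR(p) characteristic polynomial is P(z) = 1 + 0.125z.
Stationarity requires all roots to lie outside the unit circle, i.e. |z| > 1 for every root.
This is linear in z: 1 + (0.125) z = 0  =>  z = -1/(0.125) = -8,  |z| = 8.
Moduli of all roots: 8.0000.
All moduli strictly greater than 1? Yes.
Verdict: Stationary.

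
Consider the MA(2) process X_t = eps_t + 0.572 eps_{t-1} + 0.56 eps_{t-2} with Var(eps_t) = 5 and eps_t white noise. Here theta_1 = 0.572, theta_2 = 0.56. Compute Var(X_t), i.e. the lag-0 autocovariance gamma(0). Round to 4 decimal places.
\gamma(0) = 8.2039

For an MA(q) process X_t = eps_t + sum_i theta_i eps_{t-i} with
Var(eps_t) = sigma^2, the variance is
  gamma(0) = sigma^2 * (1 + sum_i theta_i^2).
  sum_i theta_i^2 = (0.572)^2 + (0.56)^2 = 0.327184 + 0.3136 = 0.640784.
  gamma(0) = 5 * (1 + 0.640784) = 5 * 1.640784 = 8.20392, which rounds to 8.2039.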